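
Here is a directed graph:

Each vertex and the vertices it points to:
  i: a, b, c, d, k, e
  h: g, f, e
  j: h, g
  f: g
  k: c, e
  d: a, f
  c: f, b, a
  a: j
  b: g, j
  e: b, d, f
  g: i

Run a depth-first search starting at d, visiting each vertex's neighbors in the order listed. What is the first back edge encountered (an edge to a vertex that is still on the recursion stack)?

i->a

DFS from d (visiting each vertex's neighbors in the order listed); mark gray on enter, black on exit:
d gray
  a gray
    j gray
      h gray
        g gray
          i gray
            i→a: a is gray → back edge
First back edge: i → a.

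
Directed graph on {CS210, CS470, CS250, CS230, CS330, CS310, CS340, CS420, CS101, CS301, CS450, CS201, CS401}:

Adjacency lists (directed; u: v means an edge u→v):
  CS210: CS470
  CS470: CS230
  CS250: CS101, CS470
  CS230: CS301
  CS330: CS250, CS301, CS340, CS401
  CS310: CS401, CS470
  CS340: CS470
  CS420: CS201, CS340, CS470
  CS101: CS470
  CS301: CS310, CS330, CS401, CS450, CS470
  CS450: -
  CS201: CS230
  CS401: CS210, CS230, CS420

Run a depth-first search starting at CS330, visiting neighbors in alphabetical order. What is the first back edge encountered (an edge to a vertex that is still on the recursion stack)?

DFS from CS330 (visiting neighbors in alphabetical order); mark gray on enter, black on exit:
CS330 gray
  CS250 gray
    CS101 gray
      CS470 gray
        CS230 gray
          CS301 gray
            CS310 gray
              CS401 gray
                CS210 gray
                  CS210→CS470: CS470 is gray → back edge
First back edge: CS210 → CS470.

CS210→CS470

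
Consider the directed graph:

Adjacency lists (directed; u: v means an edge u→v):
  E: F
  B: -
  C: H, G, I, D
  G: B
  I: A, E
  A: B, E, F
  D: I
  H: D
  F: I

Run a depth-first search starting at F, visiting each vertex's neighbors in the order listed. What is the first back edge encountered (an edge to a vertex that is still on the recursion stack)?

DFS from F (visiting each vertex's neighbors in the order listed); mark gray on enter, black on exit:
F gray
  I gray
    A gray
      B gray
      B black
      E gray
        E→F: F is gray → back edge
First back edge: E → F.

E→F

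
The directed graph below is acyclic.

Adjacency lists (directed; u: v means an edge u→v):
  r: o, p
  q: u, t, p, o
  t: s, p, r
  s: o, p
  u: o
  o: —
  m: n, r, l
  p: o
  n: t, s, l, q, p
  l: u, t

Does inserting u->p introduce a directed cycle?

No

Adding u→p creates a cycle iff p can already reach u.
Explore from p: no path reaches u. The graph stays acyclic.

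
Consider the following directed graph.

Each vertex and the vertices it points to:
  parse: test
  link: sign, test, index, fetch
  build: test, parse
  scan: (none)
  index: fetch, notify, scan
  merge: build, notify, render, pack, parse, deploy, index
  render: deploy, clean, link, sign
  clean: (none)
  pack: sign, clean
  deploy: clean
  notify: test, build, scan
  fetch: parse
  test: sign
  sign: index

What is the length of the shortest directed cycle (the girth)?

4

For each vertex v, BFS finds the shortest path from v back to v.
The shortest such closed walk is index → notify → test → sign → index, length 4.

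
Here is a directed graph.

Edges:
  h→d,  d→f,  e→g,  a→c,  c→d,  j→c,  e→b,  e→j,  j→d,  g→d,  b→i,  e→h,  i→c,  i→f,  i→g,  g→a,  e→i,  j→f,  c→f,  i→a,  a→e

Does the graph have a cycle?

Yes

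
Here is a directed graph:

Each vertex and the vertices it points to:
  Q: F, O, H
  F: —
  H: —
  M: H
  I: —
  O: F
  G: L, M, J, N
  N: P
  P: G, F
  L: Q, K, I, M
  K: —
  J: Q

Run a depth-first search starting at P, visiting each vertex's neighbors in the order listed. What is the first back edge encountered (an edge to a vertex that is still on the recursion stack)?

N→P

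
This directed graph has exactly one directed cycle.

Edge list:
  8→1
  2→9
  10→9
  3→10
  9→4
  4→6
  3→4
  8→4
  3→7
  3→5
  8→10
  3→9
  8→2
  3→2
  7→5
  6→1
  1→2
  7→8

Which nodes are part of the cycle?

1, 2, 4, 6, 9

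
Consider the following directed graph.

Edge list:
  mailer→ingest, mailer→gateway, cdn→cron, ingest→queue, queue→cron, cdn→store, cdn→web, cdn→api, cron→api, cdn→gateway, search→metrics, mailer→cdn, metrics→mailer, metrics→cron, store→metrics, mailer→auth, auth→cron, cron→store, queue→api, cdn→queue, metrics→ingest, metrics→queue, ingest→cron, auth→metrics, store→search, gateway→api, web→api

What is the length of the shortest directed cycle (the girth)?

For each vertex v, BFS finds the shortest path from v back to v.
The shortest such closed walk is mailer → auth → metrics → mailer, length 3.

3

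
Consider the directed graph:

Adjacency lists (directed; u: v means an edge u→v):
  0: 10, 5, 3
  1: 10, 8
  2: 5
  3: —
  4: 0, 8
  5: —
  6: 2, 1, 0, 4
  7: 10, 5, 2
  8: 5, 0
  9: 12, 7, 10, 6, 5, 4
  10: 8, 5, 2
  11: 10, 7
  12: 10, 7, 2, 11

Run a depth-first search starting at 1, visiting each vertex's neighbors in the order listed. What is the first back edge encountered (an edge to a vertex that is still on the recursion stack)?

0→10

DFS from 1 (visiting each vertex's neighbors in the order listed); mark gray on enter, black on exit:
1 gray
  10 gray
    8 gray
      5 gray
      5 black
      0 gray
        0→10: 10 is gray → back edge
First back edge: 0 → 10.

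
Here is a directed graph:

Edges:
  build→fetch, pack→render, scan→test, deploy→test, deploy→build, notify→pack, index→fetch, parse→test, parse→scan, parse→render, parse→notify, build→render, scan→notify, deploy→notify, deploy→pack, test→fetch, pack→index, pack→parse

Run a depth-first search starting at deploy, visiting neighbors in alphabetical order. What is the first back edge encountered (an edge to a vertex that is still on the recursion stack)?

parse→notify

DFS from deploy (visiting neighbors in alphabetical order); mark gray on enter, black on exit:
deploy gray
  build gray
    fetch gray
    fetch black
    render gray
    render black
  build black
  notify gray
    pack gray
      index gray
        index→fetch: fetch black — skip
      index black
      parse gray
        parse→notify: notify is gray → back edge
First back edge: parse → notify.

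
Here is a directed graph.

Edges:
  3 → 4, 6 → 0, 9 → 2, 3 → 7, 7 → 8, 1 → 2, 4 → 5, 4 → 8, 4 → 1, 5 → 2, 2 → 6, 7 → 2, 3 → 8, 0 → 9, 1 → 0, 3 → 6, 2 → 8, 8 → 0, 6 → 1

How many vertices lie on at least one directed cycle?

6

A vertex is on a directed cycle iff it belongs to a strongly connected component of size ≥ 2 (or has a self-loop).
The vertices on cycles are {0, 1, 2, 6, 8, 9} — 6 in total.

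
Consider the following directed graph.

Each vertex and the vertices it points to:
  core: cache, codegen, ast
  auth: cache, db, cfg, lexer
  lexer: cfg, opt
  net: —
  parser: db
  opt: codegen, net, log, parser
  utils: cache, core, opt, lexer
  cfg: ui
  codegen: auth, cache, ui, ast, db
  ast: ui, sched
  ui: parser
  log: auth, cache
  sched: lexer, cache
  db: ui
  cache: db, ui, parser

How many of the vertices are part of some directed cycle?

A vertex is on a directed cycle iff it belongs to a strongly connected component of size ≥ 2 (or has a self-loop).
The vertices on cycles are {db, ui, ast, log, opt, auth, lexer, sched, parser, codegen} — 10 in total.

10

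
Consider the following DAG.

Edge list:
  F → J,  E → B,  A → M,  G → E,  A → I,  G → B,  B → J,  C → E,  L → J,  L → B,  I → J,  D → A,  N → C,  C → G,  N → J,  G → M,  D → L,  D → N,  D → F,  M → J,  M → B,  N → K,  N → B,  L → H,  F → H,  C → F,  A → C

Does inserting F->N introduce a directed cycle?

Yes

Adding F→N creates a cycle iff N can already reach F.
Path from N: N → C → F.
So N → … → F → N is a cycle.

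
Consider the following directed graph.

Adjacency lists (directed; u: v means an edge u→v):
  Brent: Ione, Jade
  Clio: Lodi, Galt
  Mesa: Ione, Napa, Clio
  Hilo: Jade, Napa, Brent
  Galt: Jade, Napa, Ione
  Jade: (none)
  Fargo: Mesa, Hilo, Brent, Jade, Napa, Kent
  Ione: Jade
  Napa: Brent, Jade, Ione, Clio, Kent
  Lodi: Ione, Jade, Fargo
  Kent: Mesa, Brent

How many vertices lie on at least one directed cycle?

A vertex is on a directed cycle iff it belongs to a strongly connected component of size ≥ 2 (or has a self-loop).
The vertices on cycles are {Clio, Galt, Hilo, Kent, Lodi, Mesa, Napa, Fargo} — 8 in total.

8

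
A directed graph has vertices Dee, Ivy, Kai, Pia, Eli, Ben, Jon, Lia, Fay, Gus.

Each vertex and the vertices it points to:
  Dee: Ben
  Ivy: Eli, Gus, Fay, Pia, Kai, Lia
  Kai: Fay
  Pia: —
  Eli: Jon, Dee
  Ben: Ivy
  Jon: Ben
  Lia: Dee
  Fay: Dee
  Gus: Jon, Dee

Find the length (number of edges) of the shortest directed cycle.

4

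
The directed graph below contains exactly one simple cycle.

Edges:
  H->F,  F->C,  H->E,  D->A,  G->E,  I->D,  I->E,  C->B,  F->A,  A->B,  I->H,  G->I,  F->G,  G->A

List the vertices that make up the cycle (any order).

F, G, H, I

DFS with gray/black marking from F:
F gray
  G gray
    A gray
      B gray
      B black
    A black
    I gray
      H gray
        E gray
        E black
        H→F: F is gray → back edge
Back edge closes the cycle F → G → I → H → F; its vertices are {F, G, H, I}.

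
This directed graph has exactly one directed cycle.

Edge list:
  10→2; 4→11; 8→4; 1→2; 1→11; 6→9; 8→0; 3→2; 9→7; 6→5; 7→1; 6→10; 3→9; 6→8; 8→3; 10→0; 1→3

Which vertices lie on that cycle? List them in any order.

1, 3, 7, 9

DFS with gray/black marking from 9:
9 gray
  7 gray
    1 gray
      2 gray
      2 black
      11 gray
      11 black
      3 gray
        3→2: 2 black — skip
        3→9: 9 is gray → back edge
Back edge closes the cycle 9 → 7 → 1 → 3 → 9; its vertices are {1, 3, 7, 9}.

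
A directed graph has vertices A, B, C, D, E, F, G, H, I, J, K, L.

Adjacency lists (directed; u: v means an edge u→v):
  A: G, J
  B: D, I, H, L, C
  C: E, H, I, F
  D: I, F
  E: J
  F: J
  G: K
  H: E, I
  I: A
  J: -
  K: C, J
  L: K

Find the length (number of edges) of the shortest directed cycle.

For each vertex v, BFS finds the shortest path from v back to v.
The shortest such closed walk is C → I → A → G → K → C, length 5.

5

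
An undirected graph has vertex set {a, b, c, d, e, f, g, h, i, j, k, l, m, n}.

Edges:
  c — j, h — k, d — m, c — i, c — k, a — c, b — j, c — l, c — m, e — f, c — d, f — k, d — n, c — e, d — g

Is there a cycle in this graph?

Yes

DFS, tracking each vertex's parent; an edge to a visited non-parent vertex closes a cycle.
Start from j:
visit j (parent –)
  visit c (parent j)
    visit a (parent c)
      a–c: parent, skip
    visit e (parent c)
      visit f (parent e)
        visit k (parent f)
          k–c: c visited and ≠ parent → cycle
Cycle: c – e – f – k – c.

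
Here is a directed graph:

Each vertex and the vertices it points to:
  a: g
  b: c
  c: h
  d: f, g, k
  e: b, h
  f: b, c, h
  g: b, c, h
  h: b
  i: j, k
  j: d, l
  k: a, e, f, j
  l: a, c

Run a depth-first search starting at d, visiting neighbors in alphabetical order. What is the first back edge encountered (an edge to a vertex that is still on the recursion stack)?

DFS from d (visiting neighbors in alphabetical order); mark gray on enter, black on exit:
d gray
  f gray
    b gray
      c gray
        h gray
          h→b: b is gray → back edge
First back edge: h → b.

h->b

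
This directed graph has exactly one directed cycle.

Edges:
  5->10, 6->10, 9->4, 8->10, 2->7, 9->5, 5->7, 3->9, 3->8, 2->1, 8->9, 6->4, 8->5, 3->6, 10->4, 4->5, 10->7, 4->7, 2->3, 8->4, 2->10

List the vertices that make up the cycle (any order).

4, 5, 10

DFS with gray/black marking from 4:
4 gray
  7 gray
  7 black
  5 gray
    10 gray
      10→7: 7 black — skip
      10→4: 4 is gray → back edge
Back edge closes the cycle 4 → 5 → 10 → 4; its vertices are {4, 5, 10}.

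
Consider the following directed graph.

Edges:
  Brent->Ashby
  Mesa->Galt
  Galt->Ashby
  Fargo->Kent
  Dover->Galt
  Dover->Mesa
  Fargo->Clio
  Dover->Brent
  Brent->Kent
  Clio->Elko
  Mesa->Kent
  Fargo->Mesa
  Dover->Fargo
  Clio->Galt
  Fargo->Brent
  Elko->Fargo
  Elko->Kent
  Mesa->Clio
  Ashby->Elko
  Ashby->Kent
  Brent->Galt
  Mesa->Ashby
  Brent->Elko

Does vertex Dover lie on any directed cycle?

Dover lies on a cycle iff there is a path from Dover back to itself.
Exploring from Dover, it never reaches itself; equivalently, its strongly connected component is a singleton.

No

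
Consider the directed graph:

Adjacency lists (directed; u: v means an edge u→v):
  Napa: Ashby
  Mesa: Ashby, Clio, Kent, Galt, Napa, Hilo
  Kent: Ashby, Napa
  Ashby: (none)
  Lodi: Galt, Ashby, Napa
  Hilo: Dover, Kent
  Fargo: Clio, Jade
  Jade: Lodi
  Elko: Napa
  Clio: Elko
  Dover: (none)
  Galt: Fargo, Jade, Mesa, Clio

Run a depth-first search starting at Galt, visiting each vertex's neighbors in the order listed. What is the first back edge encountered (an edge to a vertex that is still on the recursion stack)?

Lodi→Galt

DFS from Galt (visiting each vertex's neighbors in the order listed); mark gray on enter, black on exit:
Galt gray
  Fargo gray
    Clio gray
      Elko gray
        Napa gray
          Ashby gray
          Ashby black
        Napa black
      Elko black
    Clio black
    Jade gray
      Lodi gray
        Lodi→Galt: Galt is gray → back edge
First back edge: Lodi → Galt.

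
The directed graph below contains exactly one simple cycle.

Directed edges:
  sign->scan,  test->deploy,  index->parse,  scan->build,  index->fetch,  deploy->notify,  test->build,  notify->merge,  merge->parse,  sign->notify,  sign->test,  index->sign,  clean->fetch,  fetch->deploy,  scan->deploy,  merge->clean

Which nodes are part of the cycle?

clean, fetch, merge, deploy, notify

DFS with gray/black marking from notify:
notify gray
  merge gray
    parse gray
    parse black
    clean gray
      fetch gray
        deploy gray
          deploy→notify: notify is gray → back edge
Back edge closes the cycle notify → merge → clean → fetch → deploy → notify; its vertices are {clean, fetch, merge, deploy, notify}.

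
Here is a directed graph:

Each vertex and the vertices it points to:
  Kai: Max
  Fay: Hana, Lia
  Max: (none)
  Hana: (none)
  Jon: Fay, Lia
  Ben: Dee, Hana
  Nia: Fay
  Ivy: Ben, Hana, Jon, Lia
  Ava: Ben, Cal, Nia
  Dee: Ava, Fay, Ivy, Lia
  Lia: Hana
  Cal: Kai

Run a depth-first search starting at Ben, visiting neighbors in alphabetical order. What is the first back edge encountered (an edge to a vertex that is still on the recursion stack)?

Ava→Ben

DFS from Ben (visiting neighbors in alphabetical order); mark gray on enter, black on exit:
Ben gray
  Dee gray
    Ava gray
      Ava→Ben: Ben is gray → back edge
First back edge: Ava → Ben.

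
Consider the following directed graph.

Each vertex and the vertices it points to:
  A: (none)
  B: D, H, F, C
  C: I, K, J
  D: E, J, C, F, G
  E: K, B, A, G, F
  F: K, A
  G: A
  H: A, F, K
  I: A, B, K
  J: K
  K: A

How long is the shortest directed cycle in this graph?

For each vertex v, BFS finds the shortest path from v back to v.
The shortest such closed walk is I → B → C → I, length 3.

3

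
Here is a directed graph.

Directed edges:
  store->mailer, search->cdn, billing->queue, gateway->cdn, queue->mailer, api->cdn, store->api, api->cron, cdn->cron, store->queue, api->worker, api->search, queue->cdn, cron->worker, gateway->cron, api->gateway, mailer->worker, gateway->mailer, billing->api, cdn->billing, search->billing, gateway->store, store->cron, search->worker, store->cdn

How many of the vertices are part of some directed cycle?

7

A vertex is on a directed cycle iff it belongs to a strongly connected component of size ≥ 2 (or has a self-loop).
The vertices on cycles are {api, cdn, queue, store, search, billing, gateway} — 7 in total.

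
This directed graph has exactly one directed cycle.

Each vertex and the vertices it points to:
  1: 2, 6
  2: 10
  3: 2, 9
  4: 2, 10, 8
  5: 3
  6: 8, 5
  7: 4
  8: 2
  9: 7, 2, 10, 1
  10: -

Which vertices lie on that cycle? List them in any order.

DFS with gray/black marking from 9:
9 gray
  7 gray
    4 gray
      2 gray
        10 gray
        10 black
      2 black
      4→10: 10 black — skip
      8 gray
        8→2: 2 black — skip
      8 black
    4 black
  7 black
  9→2: 2 black — skip
  9→10: 10 black — skip
  1 gray
    1→2: 2 black — skip
    6 gray
      6→8: 8 black — skip
      5 gray
        3 gray
          3→2: 2 black — skip
          3→9: 9 is gray → back edge
Back edge closes the cycle 9 → 1 → 6 → 5 → 3 → 9; its vertices are {1, 3, 5, 6, 9}.

1, 3, 5, 6, 9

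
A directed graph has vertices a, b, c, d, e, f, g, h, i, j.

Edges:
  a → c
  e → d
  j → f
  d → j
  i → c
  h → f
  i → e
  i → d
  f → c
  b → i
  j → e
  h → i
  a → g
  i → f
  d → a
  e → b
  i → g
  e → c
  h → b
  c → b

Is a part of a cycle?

Yes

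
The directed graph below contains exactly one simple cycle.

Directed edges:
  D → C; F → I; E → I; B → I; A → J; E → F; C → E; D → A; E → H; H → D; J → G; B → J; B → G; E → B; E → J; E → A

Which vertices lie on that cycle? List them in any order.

C, D, E, H

DFS with gray/black marking from C:
C gray
  E gray
    I gray
    I black
    B gray
      J gray
        G gray
        G black
      J black
      B→I: I black — skip
      B→G: G black — skip
    B black
    A gray
      A→J: J black — skip
    A black
    H gray
      D gray
        D→C: C is gray → back edge
Back edge closes the cycle C → E → H → D → C; its vertices are {C, D, E, H}.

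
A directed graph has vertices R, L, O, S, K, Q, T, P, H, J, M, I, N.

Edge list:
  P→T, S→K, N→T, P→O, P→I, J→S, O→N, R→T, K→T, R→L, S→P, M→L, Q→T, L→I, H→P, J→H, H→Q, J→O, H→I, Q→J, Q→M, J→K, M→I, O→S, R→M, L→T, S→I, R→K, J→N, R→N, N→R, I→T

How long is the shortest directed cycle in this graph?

2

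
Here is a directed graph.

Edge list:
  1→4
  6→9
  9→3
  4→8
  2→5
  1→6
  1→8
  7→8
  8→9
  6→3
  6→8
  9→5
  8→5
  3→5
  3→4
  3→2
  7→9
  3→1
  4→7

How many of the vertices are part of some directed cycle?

7

A vertex is on a directed cycle iff it belongs to a strongly connected component of size ≥ 2 (or has a self-loop).
The vertices on cycles are {1, 3, 4, 6, 7, 8, 9} — 7 in total.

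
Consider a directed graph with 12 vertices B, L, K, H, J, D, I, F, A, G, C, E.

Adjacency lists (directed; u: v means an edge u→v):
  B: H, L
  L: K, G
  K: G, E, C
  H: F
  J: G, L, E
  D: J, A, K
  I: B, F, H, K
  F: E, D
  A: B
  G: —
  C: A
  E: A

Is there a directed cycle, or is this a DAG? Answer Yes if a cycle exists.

Yes

DFS with white/gray/black marking, starting from E:
E gray
  A gray
    B gray
      H gray
        F gray
          F→E: E is gray → back edge
Back edge found, so a cycle exists: E → A → B → H → F → E.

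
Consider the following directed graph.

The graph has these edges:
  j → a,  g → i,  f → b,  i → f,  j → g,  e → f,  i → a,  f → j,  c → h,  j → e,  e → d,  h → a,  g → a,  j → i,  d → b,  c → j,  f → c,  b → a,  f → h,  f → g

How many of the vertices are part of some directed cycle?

6

A vertex is on a directed cycle iff it belongs to a strongly connected component of size ≥ 2 (or has a self-loop).
The vertices on cycles are {c, e, f, g, i, j} — 6 in total.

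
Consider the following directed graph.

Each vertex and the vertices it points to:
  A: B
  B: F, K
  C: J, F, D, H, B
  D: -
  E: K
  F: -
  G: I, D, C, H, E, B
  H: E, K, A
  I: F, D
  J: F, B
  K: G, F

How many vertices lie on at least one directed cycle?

8

A vertex is on a directed cycle iff it belongs to a strongly connected component of size ≥ 2 (or has a self-loop).
The vertices on cycles are {A, B, C, E, G, H, J, K} — 8 in total.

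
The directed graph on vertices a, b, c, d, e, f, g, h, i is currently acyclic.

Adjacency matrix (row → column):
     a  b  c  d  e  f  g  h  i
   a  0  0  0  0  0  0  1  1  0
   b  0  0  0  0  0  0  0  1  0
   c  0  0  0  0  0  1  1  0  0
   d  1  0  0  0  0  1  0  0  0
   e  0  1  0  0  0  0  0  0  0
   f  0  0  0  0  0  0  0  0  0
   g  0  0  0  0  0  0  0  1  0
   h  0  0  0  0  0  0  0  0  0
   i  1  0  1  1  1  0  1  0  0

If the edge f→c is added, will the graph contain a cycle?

Yes

Adding f→c creates a cycle iff c can already reach f.
Path from c: c → f.
So c → … → f → c is a cycle.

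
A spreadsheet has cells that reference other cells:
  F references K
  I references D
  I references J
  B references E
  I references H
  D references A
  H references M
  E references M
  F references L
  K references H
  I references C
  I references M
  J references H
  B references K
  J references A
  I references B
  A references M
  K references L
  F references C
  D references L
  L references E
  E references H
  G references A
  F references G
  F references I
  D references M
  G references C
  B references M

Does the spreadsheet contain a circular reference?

No

DFS with white/gray/black marking, starting from C:
C gray
C black
A gray
  M gray
  M black
A black
B gray
  B→M: M black — skip
  K gray
    L gray
      E gray
        E→M: M black — skip
        H gray
          H→M: M black — skip
        H black
      E black
    L black
    K→H: H black — skip
  K black
  B→E: E black — skip
B black
D gray
  D→A: A black — skip
  D→M: M black — skip
  D→L: L black — skip
D black
F gray
  G gray
    G→A: A black — skip
    G→C: C black — skip
  G black
  F→L: L black — skip
  F→K: K black — skip
  I gray
    I→D: D black — skip
    I→M: M black — skip
    I→C: C black — skip
    J gray
      J→H: H black — skip
      J→A: A black — skip
    J black
    I→H: H black — skip
    I→B: B black — skip
  I black
  F→C: C black — skip
F black
Every edge goes to a white or black vertex — no back edge, so the graph is acyclic.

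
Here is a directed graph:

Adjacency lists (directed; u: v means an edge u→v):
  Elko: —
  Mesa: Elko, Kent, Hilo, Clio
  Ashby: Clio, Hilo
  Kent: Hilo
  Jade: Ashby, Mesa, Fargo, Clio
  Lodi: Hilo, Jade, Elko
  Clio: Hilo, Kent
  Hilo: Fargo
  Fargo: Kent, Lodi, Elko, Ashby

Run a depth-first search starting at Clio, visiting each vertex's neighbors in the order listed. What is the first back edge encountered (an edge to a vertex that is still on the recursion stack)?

Kent→Hilo

DFS from Clio (visiting each vertex's neighbors in the order listed); mark gray on enter, black on exit:
Clio gray
  Hilo gray
    Fargo gray
      Kent gray
        Kent→Hilo: Hilo is gray → back edge
First back edge: Kent → Hilo.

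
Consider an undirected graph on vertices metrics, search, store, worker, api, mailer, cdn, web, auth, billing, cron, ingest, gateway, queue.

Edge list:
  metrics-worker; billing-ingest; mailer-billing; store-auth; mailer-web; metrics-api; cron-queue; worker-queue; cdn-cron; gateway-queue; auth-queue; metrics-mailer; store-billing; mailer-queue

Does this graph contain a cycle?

Yes

DFS, tracking each vertex's parent; an edge to a visited non-parent vertex closes a cycle.
Start from cron:
visit cron (parent –)
  visit cdn (parent cron)
    cdn–cron: parent, skip
  visit queue (parent cron)
    visit mailer (parent queue)
      mailer–queue: parent, skip
      visit web (parent mailer)
        web–mailer: parent, skip
      visit billing (parent mailer)
        billing–mailer: parent, skip
        visit ingest (parent billing)
          ingest–billing: parent, skip
        visit store (parent billing)
          store–billing: parent, skip
          visit auth (parent store)
            auth–queue: queue visited and ≠ parent → cycle
Cycle: queue – mailer – billing – store – auth – queue.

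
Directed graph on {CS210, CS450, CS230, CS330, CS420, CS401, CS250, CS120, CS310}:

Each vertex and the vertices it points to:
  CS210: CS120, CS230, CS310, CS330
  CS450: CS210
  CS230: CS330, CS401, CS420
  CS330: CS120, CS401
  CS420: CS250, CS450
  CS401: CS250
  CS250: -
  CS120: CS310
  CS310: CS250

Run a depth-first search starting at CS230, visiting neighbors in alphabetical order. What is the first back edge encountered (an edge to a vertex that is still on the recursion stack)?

CS210→CS230

DFS from CS230 (visiting neighbors in alphabetical order); mark gray on enter, black on exit:
CS230 gray
  CS330 gray
    CS120 gray
      CS310 gray
        CS250 gray
        CS250 black
      CS310 black
    CS120 black
    CS401 gray
      CS401→CS250: CS250 black — skip
    CS401 black
  CS330 black
  CS230→CS401: CS401 black — skip
  CS420 gray
    CS420→CS250: CS250 black — skip
    CS450 gray
      CS210 gray
        CS210→CS120: CS120 black — skip
        CS210→CS230: CS230 is gray → back edge
First back edge: CS210 → CS230.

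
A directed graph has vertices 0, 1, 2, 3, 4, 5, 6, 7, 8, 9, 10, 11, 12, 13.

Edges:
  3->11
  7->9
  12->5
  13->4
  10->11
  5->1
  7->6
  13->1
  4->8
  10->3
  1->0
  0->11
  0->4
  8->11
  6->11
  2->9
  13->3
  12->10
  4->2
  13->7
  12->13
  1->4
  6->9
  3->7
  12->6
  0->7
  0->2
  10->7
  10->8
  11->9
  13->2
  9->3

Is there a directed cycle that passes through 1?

1 lies on a cycle iff there is a path from 1 back to itself.
Exploring from 1, it never reaches itself; equivalently, its strongly connected component is a singleton.

No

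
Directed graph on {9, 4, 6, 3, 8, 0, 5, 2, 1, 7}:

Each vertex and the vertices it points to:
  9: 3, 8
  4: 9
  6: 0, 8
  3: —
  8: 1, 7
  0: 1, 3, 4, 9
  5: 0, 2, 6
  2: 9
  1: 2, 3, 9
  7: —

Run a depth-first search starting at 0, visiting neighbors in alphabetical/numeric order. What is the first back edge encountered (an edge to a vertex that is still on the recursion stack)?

8->1

DFS from 0 (visiting neighbors in alphabetical/numeric order); mark gray on enter, black on exit:
0 gray
  1 gray
    2 gray
      9 gray
        3 gray
        3 black
        8 gray
          8→1: 1 is gray → back edge
First back edge: 8 → 1.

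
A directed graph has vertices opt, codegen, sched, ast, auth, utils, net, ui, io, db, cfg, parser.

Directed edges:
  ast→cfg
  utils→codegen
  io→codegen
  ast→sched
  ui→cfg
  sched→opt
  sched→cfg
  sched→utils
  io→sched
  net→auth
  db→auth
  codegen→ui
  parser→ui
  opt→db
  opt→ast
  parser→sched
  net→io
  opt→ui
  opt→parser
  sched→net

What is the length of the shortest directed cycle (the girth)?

For each vertex v, BFS finds the shortest path from v back to v.
The shortest such closed walk is sched → net → io → sched, length 3.

3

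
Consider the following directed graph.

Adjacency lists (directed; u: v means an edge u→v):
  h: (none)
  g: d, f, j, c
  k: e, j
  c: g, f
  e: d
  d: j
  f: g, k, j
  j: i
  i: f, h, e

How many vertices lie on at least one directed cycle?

A vertex is on a directed cycle iff it belongs to a strongly connected component of size ≥ 2 (or has a self-loop).
The vertices on cycles are {c, d, e, f, g, i, j, k} — 8 in total.

8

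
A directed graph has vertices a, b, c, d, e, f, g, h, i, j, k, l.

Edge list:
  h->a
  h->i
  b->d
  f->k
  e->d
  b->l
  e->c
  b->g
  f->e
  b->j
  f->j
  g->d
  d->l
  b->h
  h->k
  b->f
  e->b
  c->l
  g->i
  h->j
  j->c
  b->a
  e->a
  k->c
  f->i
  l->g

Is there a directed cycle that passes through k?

k lies on a cycle iff there is a path from k back to itself.
Exploring from k, it never reaches itself; equivalently, its strongly connected component is a singleton.

No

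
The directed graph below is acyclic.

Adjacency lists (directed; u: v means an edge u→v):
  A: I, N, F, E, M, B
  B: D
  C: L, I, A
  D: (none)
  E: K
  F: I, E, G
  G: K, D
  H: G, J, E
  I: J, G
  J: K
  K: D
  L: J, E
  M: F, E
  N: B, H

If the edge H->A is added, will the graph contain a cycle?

Yes

Adding H→A creates a cycle iff A can already reach H.
Path from A: A → N → H.
So A → … → H → A is a cycle.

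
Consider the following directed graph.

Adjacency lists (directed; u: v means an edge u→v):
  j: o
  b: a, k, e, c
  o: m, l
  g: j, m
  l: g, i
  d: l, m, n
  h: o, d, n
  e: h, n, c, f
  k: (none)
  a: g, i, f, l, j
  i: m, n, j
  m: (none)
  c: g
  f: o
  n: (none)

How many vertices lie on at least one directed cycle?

5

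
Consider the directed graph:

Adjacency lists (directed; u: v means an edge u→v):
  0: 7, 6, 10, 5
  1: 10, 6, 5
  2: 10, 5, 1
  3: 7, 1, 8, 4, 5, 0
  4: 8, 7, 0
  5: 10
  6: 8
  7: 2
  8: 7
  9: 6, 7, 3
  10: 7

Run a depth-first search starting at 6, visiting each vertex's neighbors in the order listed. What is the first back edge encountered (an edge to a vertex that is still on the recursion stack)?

10→7

DFS from 6 (visiting each vertex's neighbors in the order listed); mark gray on enter, black on exit:
6 gray
  8 gray
    7 gray
      2 gray
        10 gray
          10→7: 7 is gray → back edge
First back edge: 10 → 7.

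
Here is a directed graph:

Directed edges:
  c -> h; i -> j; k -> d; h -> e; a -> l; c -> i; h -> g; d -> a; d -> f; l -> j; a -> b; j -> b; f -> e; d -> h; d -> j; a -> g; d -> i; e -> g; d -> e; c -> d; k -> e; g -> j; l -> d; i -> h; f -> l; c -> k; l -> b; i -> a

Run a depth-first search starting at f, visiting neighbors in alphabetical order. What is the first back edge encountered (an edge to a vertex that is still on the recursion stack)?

DFS from f (visiting neighbors in alphabetical order); mark gray on enter, black on exit:
f gray
  e gray
    g gray
      j gray
        b gray
        b black
      j black
    g black
  e black
  l gray
    l→b: b black — skip
    d gray
      a gray
        a→b: b black — skip
        a→g: g black — skip
        a→l: l is gray → back edge
First back edge: a → l.

a->l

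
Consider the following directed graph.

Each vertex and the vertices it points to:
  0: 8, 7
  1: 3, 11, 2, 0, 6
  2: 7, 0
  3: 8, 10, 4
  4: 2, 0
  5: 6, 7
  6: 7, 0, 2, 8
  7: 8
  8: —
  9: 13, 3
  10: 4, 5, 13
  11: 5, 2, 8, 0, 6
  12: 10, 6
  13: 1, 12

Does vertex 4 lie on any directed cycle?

4 lies on a cycle iff there is a path from 4 back to itself.
Exploring from 4, it never reaches itself; equivalently, its strongly connected component is a singleton.

No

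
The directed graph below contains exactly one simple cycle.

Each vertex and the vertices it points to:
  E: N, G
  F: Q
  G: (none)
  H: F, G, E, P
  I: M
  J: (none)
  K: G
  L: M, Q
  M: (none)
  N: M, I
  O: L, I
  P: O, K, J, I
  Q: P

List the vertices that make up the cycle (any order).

DFS with gray/black marking from P:
P gray
  O gray
    L gray
      M gray
      M black
      Q gray
        Q→P: P is gray → back edge
Back edge closes the cycle P → O → L → Q → P; its vertices are {L, O, P, Q}.

L, O, P, Q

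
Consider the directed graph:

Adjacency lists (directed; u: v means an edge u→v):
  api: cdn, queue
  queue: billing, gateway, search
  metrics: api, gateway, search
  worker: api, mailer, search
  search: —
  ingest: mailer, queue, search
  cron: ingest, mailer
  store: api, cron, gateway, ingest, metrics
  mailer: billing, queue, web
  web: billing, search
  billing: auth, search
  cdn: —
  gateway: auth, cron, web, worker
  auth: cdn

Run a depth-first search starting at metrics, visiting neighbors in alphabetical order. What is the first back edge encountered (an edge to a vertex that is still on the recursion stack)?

mailer→queue

DFS from metrics (visiting neighbors in alphabetical order); mark gray on enter, black on exit:
metrics gray
  api gray
    cdn gray
    cdn black
    queue gray
      billing gray
        auth gray
          auth→cdn: cdn black — skip
        auth black
        search gray
        search black
      billing black
      gateway gray
        gateway→auth: auth black — skip
        cron gray
          ingest gray
            mailer gray
              mailer→billing: billing black — skip
              mailer→queue: queue is gray → back edge
First back edge: mailer → queue.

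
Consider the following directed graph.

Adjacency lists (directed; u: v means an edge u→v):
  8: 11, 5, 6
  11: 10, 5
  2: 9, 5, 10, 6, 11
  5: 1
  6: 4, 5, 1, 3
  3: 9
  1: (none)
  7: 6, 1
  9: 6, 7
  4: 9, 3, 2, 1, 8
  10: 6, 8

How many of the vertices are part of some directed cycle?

A vertex is on a directed cycle iff it belongs to a strongly connected component of size ≥ 2 (or has a self-loop).
The vertices on cycles are {2, 3, 4, 6, 7, 8, 9, 10, 11} — 9 in total.

9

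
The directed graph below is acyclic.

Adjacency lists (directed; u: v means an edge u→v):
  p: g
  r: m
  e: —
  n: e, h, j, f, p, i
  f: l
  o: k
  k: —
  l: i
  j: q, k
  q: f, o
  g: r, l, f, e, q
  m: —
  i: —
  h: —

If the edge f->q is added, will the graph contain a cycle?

Yes

Adding f→q creates a cycle iff q can already reach f.
Path from q: q → f.
So q → … → f → q is a cycle.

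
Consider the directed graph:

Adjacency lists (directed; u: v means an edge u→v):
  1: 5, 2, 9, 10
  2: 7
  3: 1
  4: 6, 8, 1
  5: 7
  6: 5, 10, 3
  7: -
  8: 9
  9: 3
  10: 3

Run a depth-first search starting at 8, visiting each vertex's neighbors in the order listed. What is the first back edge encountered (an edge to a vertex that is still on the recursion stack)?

DFS from 8 (visiting each vertex's neighbors in the order listed); mark gray on enter, black on exit:
8 gray
  9 gray
    3 gray
      1 gray
        5 gray
          7 gray
          7 black
        5 black
        2 gray
          2→7: 7 black — skip
        2 black
        1→9: 9 is gray → back edge
First back edge: 1 → 9.

1->9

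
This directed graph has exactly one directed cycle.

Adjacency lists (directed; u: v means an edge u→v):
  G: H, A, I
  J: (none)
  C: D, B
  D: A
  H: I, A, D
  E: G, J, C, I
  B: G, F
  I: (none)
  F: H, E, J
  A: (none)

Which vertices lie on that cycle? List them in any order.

B, C, E, F

DFS with gray/black marking from B:
B gray
  G gray
    H gray
      I gray
      I black
      A gray
      A black
      D gray
        D→A: A black — skip
      D black
    H black
    G→A: A black — skip
    G→I: I black — skip
  G black
  F gray
    F→H: H black — skip
    E gray
      E→G: G black — skip
      J gray
      J black
      C gray
        C→D: D black — skip
        C→B: B is gray → back edge
Back edge closes the cycle B → F → E → C → B; its vertices are {B, C, E, F}.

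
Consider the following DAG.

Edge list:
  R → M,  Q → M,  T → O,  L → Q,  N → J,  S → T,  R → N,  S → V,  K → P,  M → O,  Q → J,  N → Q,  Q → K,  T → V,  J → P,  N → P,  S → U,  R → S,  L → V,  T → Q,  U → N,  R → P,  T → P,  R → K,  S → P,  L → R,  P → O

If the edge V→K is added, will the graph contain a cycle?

Adding V→K creates a cycle iff K can already reach V.
Explore from K: no path reaches V. The graph stays acyclic.

No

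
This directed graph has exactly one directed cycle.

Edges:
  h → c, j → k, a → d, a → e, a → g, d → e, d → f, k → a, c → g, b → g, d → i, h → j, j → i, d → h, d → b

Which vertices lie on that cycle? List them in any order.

DFS with gray/black marking from a:
a gray
  d gray
    b gray
      g gray
      g black
    b black
    i gray
    i black
    e gray
    e black
    f gray
    f black
    h gray
      j gray
        j→i: i black — skip
        k gray
          k→a: a is gray → back edge
Back edge closes the cycle a → d → h → j → k → a; its vertices are {a, d, h, j, k}.

a, d, h, j, k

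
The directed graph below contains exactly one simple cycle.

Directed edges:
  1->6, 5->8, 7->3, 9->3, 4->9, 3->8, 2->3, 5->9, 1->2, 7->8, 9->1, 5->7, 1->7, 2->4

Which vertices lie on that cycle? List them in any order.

1, 2, 4, 9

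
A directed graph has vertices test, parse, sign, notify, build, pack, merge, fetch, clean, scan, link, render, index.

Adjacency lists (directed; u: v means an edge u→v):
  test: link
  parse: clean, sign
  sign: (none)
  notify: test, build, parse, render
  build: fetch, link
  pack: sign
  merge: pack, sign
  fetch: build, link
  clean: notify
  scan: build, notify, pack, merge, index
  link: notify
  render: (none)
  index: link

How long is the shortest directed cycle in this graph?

2

For each vertex v, BFS finds the shortest path from v back to v.
The shortest such closed walk is build → fetch → build, length 2.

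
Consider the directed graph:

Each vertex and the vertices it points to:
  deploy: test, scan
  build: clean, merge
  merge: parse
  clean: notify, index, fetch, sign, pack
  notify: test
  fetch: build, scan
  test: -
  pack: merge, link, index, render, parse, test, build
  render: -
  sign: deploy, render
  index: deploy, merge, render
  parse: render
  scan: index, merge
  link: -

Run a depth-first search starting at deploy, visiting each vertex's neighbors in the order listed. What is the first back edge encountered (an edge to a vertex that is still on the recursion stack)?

DFS from deploy (visiting each vertex's neighbors in the order listed); mark gray on enter, black on exit:
deploy gray
  test gray
  test black
  scan gray
    index gray
      index→deploy: deploy is gray → back edge
First back edge: index → deploy.

index->deploy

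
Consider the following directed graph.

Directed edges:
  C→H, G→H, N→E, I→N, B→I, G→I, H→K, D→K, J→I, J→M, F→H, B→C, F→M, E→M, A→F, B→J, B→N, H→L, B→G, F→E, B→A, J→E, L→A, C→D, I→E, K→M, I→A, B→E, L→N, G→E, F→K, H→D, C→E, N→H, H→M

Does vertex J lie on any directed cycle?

J lies on a cycle iff there is a path from J back to itself.
Exploring from J, it never reaches itself; equivalently, its strongly connected component is a singleton.

No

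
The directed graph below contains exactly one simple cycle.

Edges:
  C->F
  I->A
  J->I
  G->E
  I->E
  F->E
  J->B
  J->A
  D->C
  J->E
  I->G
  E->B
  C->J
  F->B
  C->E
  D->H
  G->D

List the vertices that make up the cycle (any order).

C, D, G, I, J

DFS with gray/black marking from D:
D gray
  C gray
    F gray
      B gray
      B black
      E gray
        E→B: B black — skip
      E black
    F black
    C→E: E black — skip
    J gray
      I gray
        A gray
        A black
        I→E: E black — skip
        G gray
          G→E: E black — skip
          G→D: D is gray → back edge
Back edge closes the cycle D → C → J → I → G → D; its vertices are {C, D, G, I, J}.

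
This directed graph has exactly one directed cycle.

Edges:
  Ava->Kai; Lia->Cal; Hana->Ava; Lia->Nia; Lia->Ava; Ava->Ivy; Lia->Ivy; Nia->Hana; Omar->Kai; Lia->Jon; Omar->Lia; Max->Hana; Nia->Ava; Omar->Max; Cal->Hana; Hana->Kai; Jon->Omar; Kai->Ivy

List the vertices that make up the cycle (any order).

Jon, Lia, Omar

DFS with gray/black marking from Jon:
Jon gray
  Omar gray
    Lia gray
      Cal gray
        Hana gray
          Ava gray
            Ivy gray
            Ivy black
            Kai gray
              Kai→Ivy: Ivy black — skip
            Kai black
          Ava black
          Hana→Kai: Kai black — skip
        Hana black
      Cal black
      Lia→Ivy: Ivy black — skip
      Lia→Ava: Ava black — skip
      Nia gray
        Nia→Hana: Hana black — skip
        Nia→Ava: Ava black — skip
      Nia black
      Lia→Jon: Jon is gray → back edge
Back edge closes the cycle Jon → Omar → Lia → Jon; its vertices are {Jon, Lia, Omar}.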